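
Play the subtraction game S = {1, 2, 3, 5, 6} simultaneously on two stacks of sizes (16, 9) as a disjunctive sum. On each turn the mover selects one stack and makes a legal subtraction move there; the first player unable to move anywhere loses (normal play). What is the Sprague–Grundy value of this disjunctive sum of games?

All stacks use S = {1, 2, 3, 5, 6}:
G(0) = 0
G(1) = mex{0} = 1
G(2) = mex{1,0} = 2
G(3) = mex{2,1,0} = 3
G(4) = mex{3,2,1} = 0
G(5) = mex{0,3,2,0} = 1
G(6) = mex{1,0,3,1,0} = 2
G(7) = mex{2,1,0,2,1} = 3
G(8) = mex{3,2,1,3,2} = 0
G(9) = mex{0,3,2,0,3} = 1
G(10) = mex{1,0,3,1,0} = 2
G(11) = mex{2,1,0,2,1} = 3
G(12) = mex{3,2,1,3,2} = 0
G(13) = mex{0,3,2,0,3} = 1
G(14) = mex{1,0,3,1,0} = 2
G(15) = mex{2,1,0,2,1} = 3
G(16) = mex{3,2,1,3,2} = 0
Stack A: G(16) = 0.
Stack B: G(9) = 1.
Combined Grundy value = 0 ⊕ 1 = 1.

1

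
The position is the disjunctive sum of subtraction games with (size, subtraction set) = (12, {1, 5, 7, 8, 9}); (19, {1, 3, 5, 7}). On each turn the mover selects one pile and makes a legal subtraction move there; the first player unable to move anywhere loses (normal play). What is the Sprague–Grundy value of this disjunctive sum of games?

Pile A, S = {1, 5, 7, 8, 9}:
G(0) = 0
G(1) = mex{0} = 1
G(2) = mex{1} = 0
G(3) = mex{0} = 1
G(4) = mex{1} = 0
G(5) = mex{0,0} = 1
G(6) = mex{1,1} = 0
G(7) = mex{0,0,0} = 1
G(8) = mex{1,1,1,0} = 2
G(9) = mex{2,0,0,1,0} = 3
G(10) = mex{3,1,1,0,1} = 2
G(11) = mex{2,0,0,1,0} = 3
G(12) = mex{3,1,1,0,1} = 2
G_A(12) = 2.
Pile B, S = {1, 3, 5, 7}:
G(0) = 0
G(1) = mex{0} = 1
G(2) = mex{1} = 0
G(3) = mex{0,0} = 1
G(4) = mex{1,1} = 0
G(5) = mex{0,0,0} = 1
G(6) = mex{1,1,1} = 0
G(7) = mex{0,0,0,0} = 1
G(8) = mex{1,1,1,1} = 0
G(9) = mex{0,0,0,0} = 1
G(10) = mex{1,1,1,1} = 0
G(11) = mex{0,0,0,0} = 1
G(12) = mex{1,1,1,1} = 0
G(13) = mex{0,0,0,0} = 1
G(14) = mex{1,1,1,1} = 0
G(15) = mex{0,0,0,0} = 1
G(16) = mex{1,1,1,1} = 0
G(17) = mex{0,0,0,0} = 1
G(18) = mex{1,1,1,1} = 0
G(19) = mex{0,0,0,0} = 1
G_B(19) = 1.
Combined Grundy value = 2 ⊕ 1 = 3.

3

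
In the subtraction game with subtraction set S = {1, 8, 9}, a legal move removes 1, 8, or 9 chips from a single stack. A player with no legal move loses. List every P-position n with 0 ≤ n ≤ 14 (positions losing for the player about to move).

0, 2, 4, 6

n :  0  1  2  3  4  5  6  7  8  9 10 11 12 13 14
G :  0  1  0  1  0  1  0  1  2  3  2  3  2  3  2
P-positions are exactly the n with G(n) = 0.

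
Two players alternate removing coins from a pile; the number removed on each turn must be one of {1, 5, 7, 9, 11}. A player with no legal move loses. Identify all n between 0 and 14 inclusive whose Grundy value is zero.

n :  0  1  2  3  4  5  6  7  8  9 10 11 12 13 14
G :  0  1  0  1  0  1  0  1  0  1  0  1  0  1  0
P-positions are exactly the n with G(n) = 0.

0, 2, 4, 6, 8, 10, 12, 14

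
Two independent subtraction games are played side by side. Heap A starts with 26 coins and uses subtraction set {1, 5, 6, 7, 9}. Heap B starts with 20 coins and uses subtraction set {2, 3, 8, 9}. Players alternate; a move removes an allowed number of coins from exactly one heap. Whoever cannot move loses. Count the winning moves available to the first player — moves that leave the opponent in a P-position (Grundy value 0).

Heap A, S = {1, 5, 6, 7, 9}:
G(0) = 0
G(1) = mex{0} = 1
G(2) = mex{1} = 0
G(3) = mex{0} = 1
G(4) = mex{1} = 0
G(5) = mex{0,0} = 1
G(6) = mex{1,1,0} = 2
G(7) = mex{2,0,1,0} = 3
G(8) = mex{3,1,0,1} = 2
G(9) = mex{2,0,1,0,0} = 3
G(10) = mex{3,1,0,1,1} = 2
G(11) = mex{2,2,1,0,0} = 3
G(12) = mex{3,3,2,1,1} = 0
G(13) = mex{0,2,3,2,0} = 1
G(14) = mex{1,3,2,3,1} = 0
G(15) = mex{0,2,3,2,2} = 1
G(16) = mex{1,3,2,3,3} = 0
G(17) = mex{0,0,3,2,2} = 1
G(18) = mex{1,1,0,3,3} = 2
G(19) = mex{2,0,1,0,2} = 3
G(20) = mex{3,1,0,1,3} = 2
G(21) = mex{2,0,1,0,0} = 3
G(22) = mex{3,1,0,1,1} = 2
G(23) = mex{2,2,1,0,0} = 3
G(24) = mex{3,3,2,1,1} = 0
G(25) = mex{0,2,3,2,0} = 1
G(26) = mex{1,3,2,3,1} = 0
G_A(26) = 0.
Heap B, S = {2, 3, 8, 9}:
n :  0  1  2  3  4  5  6  7  8  9 10 11 12 13 14 15 16 17 18 19 20
G :  0  0  1  1  2  0  0  1  1  2  2  0  0  1  1  2  0  0  1  1  2
G_B(20) = 2.
Combined Grundy value = 0 ⊕ 2 = 2.
A winning move leaves total XOR = 0, i.e. changes one component's Grundy value g to g ⊕ X where X is the current total.
Heap A: need g' = 0⊕2 = 2. Options: 26−1→G=1, 26−5→G=3, 26−6→G=2, 26−7→G=3, 26−9→G=1. Hits: 1.
Heap B: need g' = 2⊕2 = 0. Options: 20−2→G=1, 20−3→G=0, 20−8→G=0, 20−9→G=0. Hits: 3.

4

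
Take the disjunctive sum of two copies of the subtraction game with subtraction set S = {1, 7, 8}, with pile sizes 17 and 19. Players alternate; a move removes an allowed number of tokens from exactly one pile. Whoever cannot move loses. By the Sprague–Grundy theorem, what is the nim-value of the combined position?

All piles use S = {1, 7, 8}:
n :  0  1  2  3  4  5  6  7  8  9 10 11 12 13 14 15 16 17 18 19
G :  0  1  0  1  0  1  0  1  2  3  2  3  2  3  2  0  1  0  1  0
Pile A: G(17) = 0.
Pile B: G(19) = 0.
Combined Grundy value = 0 ⊕ 0 = 0.

0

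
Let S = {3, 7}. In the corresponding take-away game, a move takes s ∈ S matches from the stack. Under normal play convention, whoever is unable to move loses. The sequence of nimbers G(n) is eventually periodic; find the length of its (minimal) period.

n :  0  1  2  3  4  5  6  7  8  9 10 11 12 13 14 15 16 17 18 19 20 21
G :  0  0  0  1  1  1  0  2  2  1  0  0  0  1  1  1  0  2  2  1  0  0
G(n+10) = G(n) holds for n = 0,…,6 (a full window of length max(S) = 7), so the sequence is purely periodic with period 10.

10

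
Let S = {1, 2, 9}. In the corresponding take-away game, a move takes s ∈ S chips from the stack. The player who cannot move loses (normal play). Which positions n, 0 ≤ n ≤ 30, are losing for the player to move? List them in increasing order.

n :  0  1  2  3  4  5  6  7  8  9 10 11 12 13 14 15 16 17 18 19 20 21 22 23 24 25 26 27 28 29 30
G :  0  1  2  0  1  2  0  1  2  3  0  1  2  0  1  2  0  1  2  3  0  1  2  0  1  2  0  1  2  3  0
P-positions are exactly the n with G(n) = 0.

0, 3, 6, 10, 13, 16, 20, 23, 26, 30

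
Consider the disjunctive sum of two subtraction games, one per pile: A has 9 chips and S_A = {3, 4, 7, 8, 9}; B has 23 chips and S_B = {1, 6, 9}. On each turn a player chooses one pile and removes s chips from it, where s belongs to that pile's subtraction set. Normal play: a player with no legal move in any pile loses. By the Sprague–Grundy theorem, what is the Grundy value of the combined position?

Pile A, S = {3, 4, 7, 8, 9}:
G(0) = 0
G(1) = mex{} = 0
G(2) = mex{} = 0
G(3) = mex{0} = 1
G(4) = mex{0,0} = 1
G(5) = mex{0,0} = 1
G(6) = mex{1,0} = 2
G(7) = mex{1,1,0} = 2
G(8) = mex{1,1,0,0} = 2
G(9) = mex{2,1,0,0,0} = 3
G_A(9) = 3.
Pile B, S = {1, 6, 9}:
G(0) = 0
G(1) = mex{0} = 1
G(2) = mex{1} = 0
G(3) = mex{0} = 1
G(4) = mex{1} = 0
G(5) = mex{0} = 1
G(6) = mex{1,0} = 2
G(7) = mex{2,1} = 0
G(8) = mex{0,0} = 1
G(9) = mex{1,1,0} = 2
G(10) = mex{2,0,1} = 3
G(11) = mex{3,1,0} = 2
G(12) = mex{2,2,1} = 0
G(13) = mex{0,0,0} = 1
G(14) = mex{1,1,1} = 0
G(15) = mex{0,2,2} = 1
G(16) = mex{1,3,0} = 2
G(17) = mex{2,2,1} = 0
G(18) = mex{0,0,2} = 1
G(19) = mex{1,1,3} = 0
G(20) = mex{0,0,2} = 1
G(21) = mex{1,1,0} = 2
G(22) = mex{2,2,1} = 0
G(23) = mex{0,0,0} = 1
G_B(23) = 1.
Combined Grundy value = 3 ⊕ 1 = 2.

2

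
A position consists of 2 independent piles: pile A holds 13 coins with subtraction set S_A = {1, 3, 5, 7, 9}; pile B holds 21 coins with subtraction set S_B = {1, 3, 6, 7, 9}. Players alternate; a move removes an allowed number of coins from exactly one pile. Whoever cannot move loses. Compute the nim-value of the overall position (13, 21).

2

Pile A, S = {1, 3, 5, 7, 9}:
n :  0  1  2  3  4  5  6  7  8  9 10 11 12 13
G :  0  1  0  1  0  1  0  1  0  1  0  1  0  1
G_A(13) = 1.
Pile B, S = {1, 3, 6, 7, 9}:
n :  0  1  2  3  4  5  6  7  8  9 10 11 12 13 14 15 16 17 18 19 20 21
G :  0  1  0  1  0  1  2  3  2  3  2  3  0  1  0  1  0  1  2  3  2  3
G_B(21) = 3.
Combined Grundy value = 1 ⊕ 3 = 2.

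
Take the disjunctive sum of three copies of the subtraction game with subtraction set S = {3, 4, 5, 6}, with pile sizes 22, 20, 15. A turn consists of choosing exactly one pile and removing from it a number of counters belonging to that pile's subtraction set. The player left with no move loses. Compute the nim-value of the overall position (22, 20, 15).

All piles use S = {3, 4, 5, 6}:
n :  0  1  2  3  4  5  6  7  8  9 10 11 12 13 14 15 16 17 18 19 20 21 22
G :  0  0  0  1  1  1  2  2  2  0  0  0  1  1  1  2  2  2  0  0  0  1  1
Pile A: G(22) = 1.
Pile B: G(20) = 0.
Pile C: G(15) = 2.
Combined Grundy value = 1 ⊕ 0 ⊕ 2 = 3.

3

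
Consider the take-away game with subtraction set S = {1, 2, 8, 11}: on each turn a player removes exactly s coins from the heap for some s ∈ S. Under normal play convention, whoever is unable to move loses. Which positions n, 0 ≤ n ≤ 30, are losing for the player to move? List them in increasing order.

n :  0  1  2  3  4  5  6  7  8  9 10 11 12 13 14 15 16 17 18 19 20 21 22 23 24 25 26 27 28 29 30
G :  0  1  2  0  1  2  0  1  2  0  1  2  0  1  2  0  1  2  0  1  2  0  1  2  0  1  2  0  1  2  0
P-positions are exactly the n with G(n) = 0.

0, 3, 6, 9, 12, 15, 18, 21, 24, 27, 30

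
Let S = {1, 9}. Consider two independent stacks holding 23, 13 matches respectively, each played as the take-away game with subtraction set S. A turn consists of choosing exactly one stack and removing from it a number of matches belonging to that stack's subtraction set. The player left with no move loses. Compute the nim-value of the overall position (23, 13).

All stacks use S = {1, 9}:
n :  0  1  2  3  4  5  6  7  8  9 10 11 12 13 14 15 16 17 18 19 20 21 22 23
G :  0  1  0  1  0  1  0  1  0  1  0  1  0  1  0  1  0  1  0  1  0  1  0  1
Stack A: G(23) = 1.
Stack B: G(13) = 1.
Combined Grundy value = 1 ⊕ 1 = 0.

0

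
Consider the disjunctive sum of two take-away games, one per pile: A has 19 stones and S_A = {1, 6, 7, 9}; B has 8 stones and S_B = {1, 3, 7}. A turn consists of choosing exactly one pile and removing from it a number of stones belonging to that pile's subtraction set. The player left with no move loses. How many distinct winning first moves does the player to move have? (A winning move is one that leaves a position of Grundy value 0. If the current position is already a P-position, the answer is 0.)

1

Pile A, S = {1, 6, 7, 9}:
n :  0  1  2  3  4  5  6  7  8  9 10 11 12 13 14 15 16 17 18 19
G :  0  1  0  1  0  1  2  3  2  3  2  3  0  1  0  1  0  1  2  3
G_A(19) = 3.
Pile B, S = {1, 3, 7}:
G(0) = 0
G(1) = mex{0} = 1
G(2) = mex{1} = 0
G(3) = mex{0,0} = 1
G(4) = mex{1,1} = 0
G(5) = mex{0,0} = 1
G(6) = mex{1,1} = 0
G(7) = mex{0,0,0} = 1
G(8) = mex{1,1,1} = 0
G_B(8) = 0.
Combined Grundy value = 3 ⊕ 0 = 3.
A winning move leaves total XOR = 0, i.e. changes one component's Grundy value g to g ⊕ X where X is the current total.
Pile A: need g' = 3⊕3 = 0. Options: 19−1→G=2, 19−6→G=1, 19−7→G=0, 19−9→G=2. Hits: 1.
Pile B: need g' = 0⊕3 = 3. Options: 8−1→G=1, 8−3→G=1, 8−7→G=1. Hits: 0.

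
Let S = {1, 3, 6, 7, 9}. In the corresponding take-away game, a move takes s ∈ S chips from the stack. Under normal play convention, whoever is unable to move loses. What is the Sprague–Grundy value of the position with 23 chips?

3

n :  0  1  2  3  4  5  6  7  8  9 10 11 12 13 14 15 16 17 18 19 20 21 22 23
G :  0  1  0  1  0  1  2  3  2  3  2  3  0  1  0  1  0  1  2  3  2  3  2  3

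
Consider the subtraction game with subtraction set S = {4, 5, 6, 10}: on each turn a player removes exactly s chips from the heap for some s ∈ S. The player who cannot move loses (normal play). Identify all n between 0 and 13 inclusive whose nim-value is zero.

0, 1, 2, 3

G(0) = 0
G(1) = mex{} = 0
G(2) = mex{} = 0
G(3) = mex{} = 0
G(4) = mex{0} = 1
G(5) = mex{0,0} = 1
G(6) = mex{0,0,0} = 1
G(7) = mex{0,0,0} = 1
G(8) = mex{1,0,0} = 2
G(9) = mex{1,1,0} = 2
G(10) = mex{1,1,1,0} = 2
G(11) = mex{1,1,1,0} = 2
G(12) = mex{2,1,1,0} = 3
G(13) = mex{2,2,1,0} = 3
P-positions are exactly the n with G(n) = 0.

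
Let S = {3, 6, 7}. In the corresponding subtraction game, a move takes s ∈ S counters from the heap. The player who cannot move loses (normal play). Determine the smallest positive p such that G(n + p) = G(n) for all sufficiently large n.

10

n :  0  1  2  3  4  5  6  7  8  9 10 11 12 13 14 15 16 17 18 19 20 21
G :  0  0  0  1  1  1  2  2  2  3  0  0  0  1  1  1  2  2  2  3  0  0
G(n+10) = G(n) holds for n = 0,…,6 (a full window of length max(S) = 7), so the sequence is purely periodic with period 10.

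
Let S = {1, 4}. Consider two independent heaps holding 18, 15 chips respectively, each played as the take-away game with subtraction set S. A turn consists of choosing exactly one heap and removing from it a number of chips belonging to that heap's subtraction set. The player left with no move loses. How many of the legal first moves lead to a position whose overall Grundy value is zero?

2

All heaps use S = {1, 4}:
G(0) = 0
G(1) = mex{0} = 1
G(2) = mex{1} = 0
G(3) = mex{0} = 1
G(4) = mex{1,0} = 2
G(5) = mex{2,1} = 0
G(6) = mex{0,0} = 1
G(7) = mex{1,1} = 0
G(8) = mex{0,2} = 1
G(9) = mex{1,0} = 2
G(10) = mex{2,1} = 0
G(11) = mex{0,0} = 1
G(12) = mex{1,1} = 0
G(13) = mex{0,2} = 1
G(14) = mex{1,0} = 2
G(15) = mex{2,1} = 0
G(16) = mex{0,0} = 1
G(17) = mex{1,1} = 0
G(18) = mex{0,2} = 1
Heap A: G(18) = 1.
Heap B: G(15) = 0.
Combined Grundy value = 1 ⊕ 0 = 1.
A winning move leaves total XOR = 0, i.e. changes one component's Grundy value g to g ⊕ X where X is the current total.
Heap A: need g' = 1⊕1 = 0. Options: 18−1→G=0, 18−4→G=2. Hits: 1.
Heap B: need g' = 0⊕1 = 1. Options: 15−1→G=2, 15−4→G=1. Hits: 1.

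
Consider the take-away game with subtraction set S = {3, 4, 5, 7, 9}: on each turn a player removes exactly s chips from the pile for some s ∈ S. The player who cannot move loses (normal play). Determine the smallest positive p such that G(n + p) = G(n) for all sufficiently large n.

n :  0  1  2  3  4  5  6  7  8  9 10 11 12 13 14 15 16 17 18 19 20 21 22 23 24 25
G :  0  0  0  1  1  1  2  2  2  3  3  3  0  0  0  1  1  1  2  2  2  3  3  3  0  0
G(n+12) = G(n) holds for n = 0,…,8 (a full window of length max(S) = 9), so the sequence is purely periodic with period 12.

12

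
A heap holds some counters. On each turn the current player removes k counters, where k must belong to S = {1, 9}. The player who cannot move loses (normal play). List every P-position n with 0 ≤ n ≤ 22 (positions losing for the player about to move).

0, 2, 4, 6, 8, 10, 12, 14, 16, 18, 20, 22

n :  0  1  2  3  4  5  6  7  8  9 10 11 12 13 14 15 16 17 18 19 20 21 22
G :  0  1  0  1  0  1  0  1  0  1  0  1  0  1  0  1  0  1  0  1  0  1  0
P-positions are exactly the n with G(n) = 0.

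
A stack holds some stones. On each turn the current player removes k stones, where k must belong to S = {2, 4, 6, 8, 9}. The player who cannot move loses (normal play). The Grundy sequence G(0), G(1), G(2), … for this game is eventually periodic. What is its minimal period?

n :  0  1  2  3  4  5  6  7  8  9 10 11 12 13 14 15 16 17 18 19 20 21 22 23
G :  0  0  1  1  2  2  3  3  4  4  5  0  0  1  1  2  2  3  3  4  4  5  0  0
G(n+11) = G(n) holds for n = 0,…,8 (a full window of length max(S) = 9), so the sequence is purely periodic with period 11.

11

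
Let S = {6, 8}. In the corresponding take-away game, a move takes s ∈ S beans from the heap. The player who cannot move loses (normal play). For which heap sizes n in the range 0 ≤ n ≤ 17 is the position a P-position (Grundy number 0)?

n :  0  1  2  3  4  5  6  7  8  9 10 11 12 13 14 15 16 17
G :  0  0  0  0  0  0  1  1  1  1  1  1  2  2  0  0  0  0
P-positions are exactly the n with G(n) = 0.

0, 1, 2, 3, 4, 5, 14, 15, 16, 17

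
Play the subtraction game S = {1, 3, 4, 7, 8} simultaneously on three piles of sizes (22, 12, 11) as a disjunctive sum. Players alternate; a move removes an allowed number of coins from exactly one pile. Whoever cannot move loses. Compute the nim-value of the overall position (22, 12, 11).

1

All piles use S = {1, 3, 4, 7, 8}:
G(0) = 0
G(1) = mex{0} = 1
G(2) = mex{1} = 0
G(3) = mex{0,0} = 1
G(4) = mex{1,1,0} = 2
G(5) = mex{2,0,1} = 3
G(6) = mex{3,1,0} = 2
G(7) = mex{2,2,1,0} = 3
G(8) = mex{3,3,2,1,0} = 4
G(9) = mex{4,2,3,0,1} = 5
G(10) = mex{5,3,2,1,0} = 4
G(11) = mex{4,4,3,2,1} = 0
G(12) = mex{0,5,4,3,2} = 1
G(13) = mex{1,4,5,2,3} = 0
G(14) = mex{0,0,4,3,2} = 1
G(15) = mex{1,1,0,4,3} = 2
G(16) = mex{2,0,1,5,4} = 3
G(17) = mex{3,1,0,4,5} = 2
G(18) = mex{2,2,1,0,4} = 3
G(19) = mex{3,3,2,1,0} = 4
G(20) = mex{4,2,3,0,1} = 5
G(21) = mex{5,3,2,1,0} = 4
G(22) = mex{4,4,3,2,1} = 0
Pile A: G(22) = 0.
Pile B: G(12) = 1.
Pile C: G(11) = 0.
Combined Grundy value = 0 ⊕ 1 ⊕ 0 = 1.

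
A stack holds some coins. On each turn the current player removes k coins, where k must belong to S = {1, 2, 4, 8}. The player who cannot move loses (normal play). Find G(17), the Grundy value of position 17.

2

n :  0  1  2  3  4  5  6  7  8  9 10 11 12 13 14 15 16 17
G :  0  1  2  0  1  2  0  1  2  0  1  2  0  1  2  0  1  2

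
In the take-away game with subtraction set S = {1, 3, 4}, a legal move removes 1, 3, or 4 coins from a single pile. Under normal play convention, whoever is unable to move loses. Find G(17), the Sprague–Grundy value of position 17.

1

n :  0  1  2  3  4  5  6  7  8  9 10 11 12 13 14 15 16 17
G :  0  1  0  1  2  3  2  0  1  0  1  2  3  2  0  1  0  1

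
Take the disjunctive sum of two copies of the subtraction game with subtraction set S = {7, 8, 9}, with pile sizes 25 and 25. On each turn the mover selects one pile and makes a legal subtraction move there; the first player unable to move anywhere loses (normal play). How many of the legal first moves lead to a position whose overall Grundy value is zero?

All piles use S = {7, 8, 9}:
n :  0  1  2  3  4  5  6  7  8  9 10 11 12 13 14 15 16 17 18 19 20 21 22 23 24 25
G :  0  0  0  0  0  0  0  1  1  1  1  1  1  1  2  2  0  0  0  0  0  0  0  1  1  1
Pile A: G(25) = 1.
Pile B: G(25) = 1.
Combined Grundy value = 1 ⊕ 1 = 0.
A winning move leaves total XOR = 0, i.e. changes one component's Grundy value g to g ⊕ X where X is the current total.
Pile A: target g' = 1⊕0 = 1, but every legal move changes the Grundy value (mex property), so 0 moves.
Pile B: target g' = 1⊕0 = 1, but every legal move changes the Grundy value (mex property), so 0 moves.

0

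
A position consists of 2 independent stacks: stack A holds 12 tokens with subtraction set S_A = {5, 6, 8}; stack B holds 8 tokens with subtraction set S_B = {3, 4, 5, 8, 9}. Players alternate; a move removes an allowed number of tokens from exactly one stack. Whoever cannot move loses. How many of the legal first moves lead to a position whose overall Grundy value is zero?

0

Stack A, S = {5, 6, 8}:
n :  0  1  2  3  4  5  6  7  8  9 10 11 12
G :  0  0  0  0  0  1  1  1  1  1  2  2  2
G_A(12) = 2.
Stack B, S = {3, 4, 5, 8, 9}:
n : 0 1 2 3 4 5 6 7 8
G : 0 0 0 1 1 1 2 2 2
G_B(8) = 2.
Combined Grundy value = 2 ⊕ 2 = 0.
A winning move leaves total XOR = 0, i.e. changes one component's Grundy value g to g ⊕ X where X is the current total.
Stack A: target g' = 2⊕0 = 2, but every legal move changes the Grundy value (mex property), so 0 moves.
Stack B: target g' = 2⊕0 = 2, but every legal move changes the Grundy value (mex property), so 0 moves.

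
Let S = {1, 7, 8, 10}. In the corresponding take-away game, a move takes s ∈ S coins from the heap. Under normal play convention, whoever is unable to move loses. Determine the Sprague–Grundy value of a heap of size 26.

G(0) = 0
G(1) = mex{0} = 1
G(2) = mex{1} = 0
G(3) = mex{0} = 1
G(4) = mex{1} = 0
G(5) = mex{0} = 1
G(6) = mex{1} = 0
G(7) = mex{0,0} = 1
G(8) = mex{1,1,0} = 2
G(9) = mex{2,0,1} = 3
G(10) = mex{3,1,0,0} = 2
G(11) = mex{2,0,1,1} = 3
G(12) = mex{3,1,0,0} = 2
G(13) = mex{2,0,1,1} = 3
G(14) = mex{3,1,0,0} = 2
G(15) = mex{2,2,1,1} = 0
G(16) = mex{0,3,2,0} = 1
G(17) = mex{1,2,3,1} = 0
G(18) = mex{0,3,2,2} = 1
G(19) = mex{1,2,3,3} = 0
G(20) = mex{0,3,2,2} = 1
G(21) = mex{1,2,3,3} = 0
G(22) = mex{0,0,2,2} = 1
G(23) = mex{1,1,0,3} = 2
G(24) = mex{2,0,1,2} = 3
G(25) = mex{3,1,0,0} = 2
G(26) = mex{2,0,1,1} = 3

3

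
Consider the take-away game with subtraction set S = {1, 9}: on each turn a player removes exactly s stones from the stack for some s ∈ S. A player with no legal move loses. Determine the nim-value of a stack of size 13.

1

G(0) = 0
G(1) = mex{0} = 1
G(2) = mex{1} = 0
G(3) = mex{0} = 1
G(4) = mex{1} = 0
G(5) = mex{0} = 1
G(6) = mex{1} = 0
G(7) = mex{0} = 1
G(8) = mex{1} = 0
G(9) = mex{0,0} = 1
G(10) = mex{1,1} = 0
G(11) = mex{0,0} = 1
G(12) = mex{1,1} = 0
G(13) = mex{0,0} = 1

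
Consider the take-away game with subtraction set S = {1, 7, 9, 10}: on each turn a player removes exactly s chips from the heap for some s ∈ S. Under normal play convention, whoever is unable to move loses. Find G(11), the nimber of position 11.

3

n :  0  1  2  3  4  5  6  7  8  9 10 11
G :  0  1  0  1  0  1  0  1  0  1  2  3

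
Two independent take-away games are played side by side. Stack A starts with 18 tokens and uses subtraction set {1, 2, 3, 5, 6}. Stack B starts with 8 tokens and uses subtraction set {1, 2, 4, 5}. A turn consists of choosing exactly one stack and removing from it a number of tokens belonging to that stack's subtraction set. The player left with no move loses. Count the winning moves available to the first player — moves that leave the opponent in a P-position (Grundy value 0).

0

Stack A, S = {1, 2, 3, 5, 6}:
n :  0  1  2  3  4  5  6  7  8  9 10 11 12 13 14 15 16 17 18
G :  0  1  2  3  0  1  2  3  0  1  2  3  0  1  2  3  0  1  2
G_A(18) = 2.
Stack B, S = {1, 2, 4, 5}:
G(0) = 0
G(1) = mex{0} = 1
G(2) = mex{1,0} = 2
G(3) = mex{2,1} = 0
G(4) = mex{0,2,0} = 1
G(5) = mex{1,0,1,0} = 2
G(6) = mex{2,1,2,1} = 0
G(7) = mex{0,2,0,2} = 1
G(8) = mex{1,0,1,0} = 2
G_B(8) = 2.
Combined Grundy value = 2 ⊕ 2 = 0.
A winning move leaves total XOR = 0, i.e. changes one component's Grundy value g to g ⊕ X where X is the current total.
Stack A: target g' = 2⊕0 = 2, but every legal move changes the Grundy value (mex property), so 0 moves.
Stack B: target g' = 2⊕0 = 2, but every legal move changes the Grundy value (mex property), so 0 moves.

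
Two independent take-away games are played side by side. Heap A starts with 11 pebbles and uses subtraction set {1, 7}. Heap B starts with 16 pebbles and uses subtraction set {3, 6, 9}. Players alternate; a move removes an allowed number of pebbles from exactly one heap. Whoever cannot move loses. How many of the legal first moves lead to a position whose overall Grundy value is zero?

0

Heap A, S = {1, 7}:
n :  0  1  2  3  4  5  6  7  8  9 10 11
G :  0  1  0  1  0  1  0  1  0  1  0  1
G_A(11) = 1.
Heap B, S = {3, 6, 9}:
n :  0  1  2  3  4  5  6  7  8  9 10 11 12 13 14 15 16
G :  0  0  0  1  1  1  2  2  2  3  3  3  0  0  0  1  1
G_B(16) = 1.
Combined Grundy value = 1 ⊕ 1 = 0.
A winning move leaves total XOR = 0, i.e. changes one component's Grundy value g to g ⊕ X where X is the current total.
Heap A: target g' = 1⊕0 = 1, but every legal move changes the Grundy value (mex property), so 0 moves.
Heap B: target g' = 1⊕0 = 1, but every legal move changes the Grundy value (mex property), so 0 moves.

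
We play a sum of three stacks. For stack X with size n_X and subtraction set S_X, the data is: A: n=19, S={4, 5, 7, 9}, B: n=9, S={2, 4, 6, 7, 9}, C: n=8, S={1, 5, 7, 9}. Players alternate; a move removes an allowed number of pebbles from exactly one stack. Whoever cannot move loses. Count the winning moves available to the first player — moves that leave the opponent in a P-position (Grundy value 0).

2

Stack A, S = {4, 5, 7, 9}:
n :  0  1  2  3  4  5  6  7  8  9 10 11 12 13 14 15 16 17 18 19
G :  0  0  0  0  1  1  1  1  2  2  2  2  3  0  0  0  0  1  1  1
G_A(19) = 1.
Stack B, S = {2, 4, 6, 7, 9}:
n : 0 1 2 3 4 5 6 7 8 9
G : 0 0 1 1 2 2 3 3 4 4
G_B(9) = 4.
Stack C, S = {1, 5, 7, 9}:
n : 0 1 2 3 4 5 6 7 8
G : 0 1 0 1 0 1 0 1 0
G_C(8) = 0.
Combined Grundy value = 1 ⊕ 4 ⊕ 0 = 5.
A winning move leaves total XOR = 0, i.e. changes one component's Grundy value g to g ⊕ X where X is the current total.
Stack A: need g' = 1⊕5 = 4. Options: 19−4→G=0, 19−5→G=0, 19−7→G=3, 19−9→G=2. Hits: 0.
Stack B: need g' = 4⊕5 = 1. Options: 9−2→G=3, 9−4→G=2, 9−6→G=1, 9−7→G=1, 9−9→G=0. Hits: 2.
Stack C: need g' = 0⊕5 = 5. Options: 8−1→G=1, 8−5→G=1, 8−7→G=1. Hits: 0.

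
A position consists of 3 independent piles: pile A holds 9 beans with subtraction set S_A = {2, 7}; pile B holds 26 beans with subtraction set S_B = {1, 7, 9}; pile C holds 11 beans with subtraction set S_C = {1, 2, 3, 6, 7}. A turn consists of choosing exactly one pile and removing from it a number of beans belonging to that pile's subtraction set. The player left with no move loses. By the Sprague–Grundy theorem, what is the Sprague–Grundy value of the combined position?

3

Pile A, S = {2, 7}:
n : 0 1 2 3 4 5 6 7 8 9
G : 0 0 1 1 0 0 1 1 2 0
G_A(9) = 0.
Pile B, S = {1, 7, 9}:
n :  0  1  2  3  4  5  6  7  8  9 10 11 12 13 14 15 16 17 18 19 20 21 22 23 24 25 26
G :  0  1  0  1  0  1  0  1  0  1  0  1  0  1  0  1  0  1  0  1  0  1  0  1  0  1  0
G_B(26) = 0.
Pile C, S = {1, 2, 3, 6, 7}:
G(0) = 0
G(1) = mex{0} = 1
G(2) = mex{1,0} = 2
G(3) = mex{2,1,0} = 3
G(4) = mex{3,2,1} = 0
G(5) = mex{0,3,2} = 1
G(6) = mex{1,0,3,0} = 2
G(7) = mex{2,1,0,1,0} = 3
G(8) = mex{3,2,1,2,1} = 0
G(9) = mex{0,3,2,3,2} = 1
G(10) = mex{1,0,3,0,3} = 2
G(11) = mex{2,1,0,1,0} = 3
G_C(11) = 3.
Combined Grundy value = 0 ⊕ 0 ⊕ 3 = 3.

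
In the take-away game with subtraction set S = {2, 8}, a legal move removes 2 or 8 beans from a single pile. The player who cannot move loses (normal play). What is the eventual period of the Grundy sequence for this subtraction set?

10

n :  0  1  2  3  4  5  6  7  8  9 10 11 12 13 14 15 16 17 18 19 20 21
G :  0  0  1  1  0  0  1  1  2  2  0  0  1  1  0  0  1  1  2  2  0  0
G(n+10) = G(n) holds for n = 0,…,7 (a full window of length max(S) = 8), so the sequence is purely periodic with period 10.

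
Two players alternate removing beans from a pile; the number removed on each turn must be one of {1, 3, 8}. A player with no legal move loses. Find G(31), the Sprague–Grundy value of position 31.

G(0) = 0
G(1) = mex{0} = 1
G(2) = mex{1} = 0
G(3) = mex{0,0} = 1
G(4) = mex{1,1} = 0
G(5) = mex{0,0} = 1
G(6) = mex{1,1} = 0
G(7) = mex{0,0} = 1
G(8) = mex{1,1,0} = 2
G(9) = mex{2,0,1} = 3
G(10) = mex{3,1,0} = 2
G(11) = mex{2,2,1} = 0
G(12) = mex{0,3,0} = 1
G(13) = mex{1,2,1} = 0
G(14) = mex{0,0,0} = 1
G(15) = mex{1,1,1} = 0
G(16) = mex{0,0,2} = 1
G(17) = mex{1,1,3} = 0
G(18) = mex{0,0,2} = 1
G(19) = mex{1,1,0} = 2
G(20) = mex{2,0,1} = 3
G(21) = mex{3,1,0} = 2
G(22) = mex{2,2,1} = 0
G(23) = mex{0,3,0} = 1
G(24) = mex{1,2,1} = 0
G(25) = mex{0,0,0} = 1
G(26) = mex{1,1,1} = 0
G(27) = mex{0,0,2} = 1
G(28) = mex{1,1,3} = 0
G(29) = mex{0,0,2} = 1
G(30) = mex{1,1,0} = 2
G(31) = mex{2,0,1} = 3

3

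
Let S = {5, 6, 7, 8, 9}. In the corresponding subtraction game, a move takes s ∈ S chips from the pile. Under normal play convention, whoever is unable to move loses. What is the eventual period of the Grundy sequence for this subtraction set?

14

n :  0  1  2  3  4  5  6  7  8  9 10 11 12 13 14 15 16 17 18 19 20 21 22 23 24 25 26 27 28 29
G :  0  0  0  0  0  1  1  1  1  1  2  2  2  2  0  0  0  0  0  1  1  1  1  1  2  2  2  2  0  0
G(n+14) = G(n) holds for n = 0,…,8 (a full window of length max(S) = 9), so the sequence is purely periodic with period 14.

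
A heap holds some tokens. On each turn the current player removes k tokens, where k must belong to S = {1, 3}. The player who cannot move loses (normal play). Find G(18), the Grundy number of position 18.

n :  0  1  2  3  4  5  6  7  8  9 10 11 12 13 14 15 16 17 18
G :  0  1  0  1  0  1  0  1  0  1  0  1  0  1  0  1  0  1  0

0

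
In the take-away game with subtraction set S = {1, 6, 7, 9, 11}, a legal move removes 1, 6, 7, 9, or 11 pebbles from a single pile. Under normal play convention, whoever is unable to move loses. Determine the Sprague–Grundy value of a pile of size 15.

1

G(0) = 0
G(1) = mex{0} = 1
G(2) = mex{1} = 0
G(3) = mex{0} = 1
G(4) = mex{1} = 0
G(5) = mex{0} = 1
G(6) = mex{1,0} = 2
G(7) = mex{2,1,0} = 3
G(8) = mex{3,0,1} = 2
G(9) = mex{2,1,0,0} = 3
G(10) = mex{3,0,1,1} = 2
G(11) = mex{2,1,0,0,0} = 3
G(12) = mex{3,2,1,1,1} = 0
G(13) = mex{0,3,2,0,0} = 1
G(14) = mex{1,2,3,1,1} = 0
G(15) = mex{0,3,2,2,0} = 1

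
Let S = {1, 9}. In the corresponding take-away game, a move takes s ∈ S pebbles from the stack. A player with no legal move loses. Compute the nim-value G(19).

1

n :  0  1  2  3  4  5  6  7  8  9 10 11 12 13 14 15 16 17 18 19
G :  0  1  0  1  0  1  0  1  0  1  0  1  0  1  0  1  0  1  0  1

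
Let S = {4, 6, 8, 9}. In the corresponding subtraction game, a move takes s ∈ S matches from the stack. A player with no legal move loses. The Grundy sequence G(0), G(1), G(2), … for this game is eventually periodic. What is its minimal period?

n :  0  1  2  3  4  5  6  7  8  9 10 11 12 13 14 15 16 17 18 19 20 21 22 23 24 25 26 27
G :  0  0  0  0  1  1  1  1  2  2  2  2  3  0  0  0  0  1  1  1  1  2  2  2  2  3  0  0
G(n+13) = G(n) holds for n = 0,…,8 (a full window of length max(S) = 9), so the sequence is purely periodic with period 13.

13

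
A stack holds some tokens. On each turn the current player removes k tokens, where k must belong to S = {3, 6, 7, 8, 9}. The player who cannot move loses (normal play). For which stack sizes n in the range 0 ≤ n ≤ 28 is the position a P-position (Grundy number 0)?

G(0) = 0
G(1) = mex{} = 0
G(2) = mex{} = 0
G(3) = mex{0} = 1
G(4) = mex{0} = 1
G(5) = mex{0} = 1
G(6) = mex{1,0} = 2
G(7) = mex{1,0,0} = 2
G(8) = mex{1,0,0,0} = 2
G(9) = mex{2,1,0,0,0} = 3
G(10) = mex{2,1,1,0,0} = 3
G(11) = mex{2,1,1,1,0} = 3
G(12) = mex{3,2,1,1,1} = 0
G(13) = mex{3,2,2,1,1} = 0
G(14) = mex{3,2,2,2,1} = 0
G(15) = mex{0,3,2,2,2} = 1
G(16) = mex{0,3,3,2,2} = 1
G(17) = mex{0,3,3,3,2} = 1
G(18) = mex{1,0,3,3,3} = 2
G(19) = mex{1,0,0,3,3} = 2
G(20) = mex{1,0,0,0,3} = 2
G(21) = mex{2,1,0,0,0} = 3
G(22) = mex{2,1,1,0,0} = 3
G(23) = mex{2,1,1,1,0} = 3
G(24) = mex{3,2,1,1,1} = 0
G(25) = mex{3,2,2,1,1} = 0
G(26) = mex{3,2,2,2,1} = 0
G(27) = mex{0,3,2,2,2} = 1
G(28) = mex{0,3,3,2,2} = 1
P-positions are exactly the n with G(n) = 0.

0, 1, 2, 12, 13, 14, 24, 25, 26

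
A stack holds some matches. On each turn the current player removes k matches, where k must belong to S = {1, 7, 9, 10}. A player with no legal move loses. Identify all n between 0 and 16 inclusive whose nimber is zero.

n :  0  1  2  3  4  5  6  7  8  9 10 11 12 13 14 15 16
G :  0  1  0  1  0  1  0  1  0  1  2  3  2  3  2  3  2
P-positions are exactly the n with G(n) = 0.

0, 2, 4, 6, 8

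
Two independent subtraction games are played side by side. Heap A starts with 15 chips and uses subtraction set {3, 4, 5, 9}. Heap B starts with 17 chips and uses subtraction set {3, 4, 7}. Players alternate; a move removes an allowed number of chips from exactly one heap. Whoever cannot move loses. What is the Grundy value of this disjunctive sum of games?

Heap A, S = {3, 4, 5, 9}:
n :  0  1  2  3  4  5  6  7  8  9 10 11 12 13 14 15
G :  0  0  0  1  1  1  2  2  0  3  3  1  4  2  0  0
G_A(15) = 0.
Heap B, S = {3, 4, 7}:
n :  0  1  2  3  4  5  6  7  8  9 10 11 12 13 14 15 16 17
G :  0  0  0  1  1  1  2  2  2  3  0  0  0  1  1  1  2  2
G_B(17) = 2.
Combined Grundy value = 0 ⊕ 2 = 2.

2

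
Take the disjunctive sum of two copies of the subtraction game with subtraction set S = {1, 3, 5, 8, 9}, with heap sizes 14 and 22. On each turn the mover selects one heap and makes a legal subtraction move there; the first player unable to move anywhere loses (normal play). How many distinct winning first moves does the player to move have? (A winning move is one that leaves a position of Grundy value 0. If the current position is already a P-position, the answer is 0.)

All heaps use S = {1, 3, 5, 8, 9}:
n :  0  1  2  3  4  5  6  7  8  9 10 11 12 13 14 15 16 17 18 19 20 21 22
G :  0  1  0  1  0  1  0  1  2  3  2  3  2  3  2  3  0  1  0  1  0  1  0
Heap A: G(14) = 2.
Heap B: G(22) = 0.
Combined Grundy value = 2 ⊕ 0 = 2.
A winning move leaves total XOR = 0, i.e. changes one component's Grundy value g to g ⊕ X where X is the current total.
Heap A: need g' = 2⊕2 = 0. Options: 14−1→G=3, 14−3→G=3, 14−5→G=3, 14−8→G=0, 14−9→G=1. Hits: 1.
Heap B: need g' = 0⊕2 = 2. Options: 22−1→G=1, 22−3→G=1, 22−5→G=1, 22−8→G=2, 22−9→G=3. Hits: 1.

2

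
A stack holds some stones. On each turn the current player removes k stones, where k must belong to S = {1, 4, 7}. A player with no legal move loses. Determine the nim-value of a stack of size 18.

G(0) = 0
G(1) = mex{0} = 1
G(2) = mex{1} = 0
G(3) = mex{0} = 1
G(4) = mex{1,0} = 2
G(5) = mex{2,1} = 0
G(6) = mex{0,0} = 1
G(7) = mex{1,1,0} = 2
G(8) = mex{2,2,1} = 0
G(9) = mex{0,0,0} = 1
G(10) = mex{1,1,1} = 0
G(11) = mex{0,2,2} = 1
G(12) = mex{1,0,0} = 2
G(13) = mex{2,1,1} = 0
G(14) = mex{0,0,2} = 1
G(15) = mex{1,1,0} = 2
G(16) = mex{2,2,1} = 0
G(17) = mex{0,0,0} = 1
G(18) = mex{1,1,1} = 0

0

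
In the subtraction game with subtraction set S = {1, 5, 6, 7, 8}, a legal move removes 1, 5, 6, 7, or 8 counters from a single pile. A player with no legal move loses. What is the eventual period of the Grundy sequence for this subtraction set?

G(0) = 0
G(1) = mex{0} = 1
G(2) = mex{1} = 0
G(3) = mex{0} = 1
G(4) = mex{1} = 0
G(5) = mex{0,0} = 1
G(6) = mex{1,1,0} = 2
G(7) = mex{2,0,1,0} = 3
G(8) = mex{3,1,0,1,0} = 2
G(9) = mex{2,0,1,0,1} = 3
G(10) = mex{3,1,0,1,0} = 2
G(11) = mex{2,2,1,0,1} = 3
G(12) = mex{3,3,2,1,0} = 4
G(13) = mex{4,2,3,2,1} = 0
G(14) = mex{0,3,2,3,2} = 1
G(15) = mex{1,2,3,2,3} = 0
G(16) = mex{0,3,2,3,2} = 1
G(17) = mex{1,4,3,2,3} = 0
G(18) = mex{0,0,4,3,2} = 1
G(19) = mex{1,1,0,4,3} = 2
G(20) = mex{2,0,1,0,4} = 3
G(21) = mex{3,1,0,1,0} = 2
G(22) = mex{2,0,1,0,1} = 3
G(23) = mex{3,1,0,1,0} = 2
G(24) = mex{2,2,1,0,1} = 3
G(25) = mex{3,3,2,1,0} = 4
G(26) = mex{4,2,3,2,1} = 0
G(27) = mex{0,3,2,3,2} = 1
G(n+13) = G(n) holds for n = 0,…,7 (a full window of length max(S) = 8), so the sequence is purely periodic with period 13.

13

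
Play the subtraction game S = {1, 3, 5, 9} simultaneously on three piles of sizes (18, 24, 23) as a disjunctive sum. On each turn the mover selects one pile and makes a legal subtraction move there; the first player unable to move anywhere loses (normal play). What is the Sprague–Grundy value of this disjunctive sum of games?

1

All piles use S = {1, 3, 5, 9}:
n :  0  1  2  3  4  5  6  7  8  9 10 11 12 13 14 15 16 17 18 19 20 21 22 23 24
G :  0  1  0  1  0  1  0  1  0  1  0  1  0  1  0  1  0  1  0  1  0  1  0  1  0
Pile A: G(18) = 0.
Pile B: G(24) = 0.
Pile C: G(23) = 1.
Combined Grundy value = 0 ⊕ 0 ⊕ 1 = 1.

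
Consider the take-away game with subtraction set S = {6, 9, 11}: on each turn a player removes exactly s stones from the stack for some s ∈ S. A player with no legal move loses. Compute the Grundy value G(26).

n :  0  1  2  3  4  5  6  7  8  9 10 11 12 13 14 15 16 17 18 19 20 21 22 23 24 25 26
G :  0  0  0  0  0  0  1  1  1  1  1  1  2  2  2  2  2  0  0  0  0  0  0  1  1  1  1

1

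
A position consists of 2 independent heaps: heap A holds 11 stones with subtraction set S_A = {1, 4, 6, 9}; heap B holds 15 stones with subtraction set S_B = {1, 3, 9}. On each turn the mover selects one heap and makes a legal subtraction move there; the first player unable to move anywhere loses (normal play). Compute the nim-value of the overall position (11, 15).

0

Heap A, S = {1, 4, 6, 9}:
G(0) = 0
G(1) = mex{0} = 1
G(2) = mex{1} = 0
G(3) = mex{0} = 1
G(4) = mex{1,0} = 2
G(5) = mex{2,1} = 0
G(6) = mex{0,0,0} = 1
G(7) = mex{1,1,1} = 0
G(8) = mex{0,2,0} = 1
G(9) = mex{1,0,1,0} = 2
G(10) = mex{2,1,2,1} = 0
G(11) = mex{0,0,0,0} = 1
G_A(11) = 1.
Heap B, S = {1, 3, 9}:
n :  0  1  2  3  4  5  6  7  8  9 10 11 12 13 14 15
G :  0  1  0  1  0  1  0  1  0  1  0  1  0  1  0  1
G_B(15) = 1.
Combined Grundy value = 1 ⊕ 1 = 0.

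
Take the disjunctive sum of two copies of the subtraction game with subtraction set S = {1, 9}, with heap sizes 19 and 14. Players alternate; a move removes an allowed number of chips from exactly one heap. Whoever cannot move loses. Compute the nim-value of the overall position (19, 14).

All heaps use S = {1, 9}:
n :  0  1  2  3  4  5  6  7  8  9 10 11 12 13 14 15 16 17 18 19
G :  0  1  0  1  0  1  0  1  0  1  0  1  0  1  0  1  0  1  0  1
Heap A: G(19) = 1.
Heap B: G(14) = 0.
Combined Grundy value = 1 ⊕ 0 = 1.

1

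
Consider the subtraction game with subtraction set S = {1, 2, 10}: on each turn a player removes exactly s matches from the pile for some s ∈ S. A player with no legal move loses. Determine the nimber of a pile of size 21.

0

n :  0  1  2  3  4  5  6  7  8  9 10 11 12 13 14 15 16 17 18 19 20 21
G :  0  1  2  0  1  2  0  1  2  0  1  2  0  1  2  0  1  2  0  1  2  0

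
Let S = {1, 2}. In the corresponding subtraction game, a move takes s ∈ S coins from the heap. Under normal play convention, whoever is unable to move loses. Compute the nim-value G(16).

n :  0  1  2  3  4  5  6  7  8  9 10 11 12 13 14 15 16
G :  0  1  2  0  1  2  0  1  2  0  1  2  0  1  2  0  1

1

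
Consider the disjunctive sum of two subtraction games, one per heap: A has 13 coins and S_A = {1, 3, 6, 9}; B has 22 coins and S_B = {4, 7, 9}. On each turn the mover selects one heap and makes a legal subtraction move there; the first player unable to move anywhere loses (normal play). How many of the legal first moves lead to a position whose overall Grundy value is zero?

Heap A, S = {1, 3, 6, 9}:
n :  0  1  2  3  4  5  6  7  8  9 10 11 12 13
G :  0  1  0  1  0  1  2  3  2  3  2  3  0  1
G_A(13) = 1.
Heap B, S = {4, 7, 9}:
G(0) = 0
G(1) = mex{} = 0
G(2) = mex{} = 0
G(3) = mex{} = 0
G(4) = mex{0} = 1
G(5) = mex{0} = 1
G(6) = mex{0} = 1
G(7) = mex{0,0} = 1
G(8) = mex{1,0} = 2
G(9) = mex{1,0,0} = 2
G(10) = mex{1,0,0} = 2
G(11) = mex{1,1,0} = 2
G(12) = mex{2,1,0} = 3
G(13) = mex{2,1,1} = 0
G(14) = mex{2,1,1} = 0
G(15) = mex{2,2,1} = 0
G(16) = mex{3,2,1} = 0
G(17) = mex{0,2,2} = 1
G(18) = mex{0,2,2} = 1
G(19) = mex{0,3,2} = 1
G(20) = mex{0,0,2} = 1
G(21) = mex{1,0,3} = 2
G(22) = mex{1,0,0} = 2
G_B(22) = 2.
Combined Grundy value = 1 ⊕ 2 = 3.
A winning move leaves total XOR = 0, i.e. changes one component's Grundy value g to g ⊕ X where X is the current total.
Heap A: need g' = 1⊕3 = 2. Options: 13−1→G=0, 13−3→G=2, 13−6→G=3, 13−9→G=0. Hits: 1.
Heap B: need g' = 2⊕3 = 1. Options: 22−4→G=1, 22−7→G=0, 22−9→G=0. Hits: 1.

2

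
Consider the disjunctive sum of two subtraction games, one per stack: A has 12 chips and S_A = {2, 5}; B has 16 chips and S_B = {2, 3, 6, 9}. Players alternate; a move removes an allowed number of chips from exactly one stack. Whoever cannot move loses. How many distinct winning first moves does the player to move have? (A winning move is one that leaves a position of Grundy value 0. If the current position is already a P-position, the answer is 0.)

Stack A, S = {2, 5}:
G(0) = 0
G(1) = mex{} = 0
G(2) = mex{0} = 1
G(3) = mex{0} = 1
G(4) = mex{1} = 0
G(5) = mex{1,0} = 2
G(6) = mex{0,0} = 1
G(7) = mex{2,1} = 0
G(8) = mex{1,1} = 0
G(9) = mex{0,0} = 1
G(10) = mex{0,2} = 1
G(11) = mex{1,1} = 0
G(12) = mex{1,0} = 2
G_A(12) = 2.
Stack B, S = {2, 3, 6, 9}:
G(0) = 0
G(1) = mex{} = 0
G(2) = mex{0} = 1
G(3) = mex{0,0} = 1
G(4) = mex{1,0} = 2
G(5) = mex{1,1} = 0
G(6) = mex{2,1,0} = 3
G(7) = mex{0,2,0} = 1
G(8) = mex{3,0,1} = 2
G(9) = mex{1,3,1,0} = 2
G(10) = mex{2,1,2,0} = 3
G(11) = mex{2,2,0,1} = 3
G(12) = mex{3,2,3,1} = 0
G(13) = mex{3,3,1,2} = 0
G(14) = mex{0,3,2,0} = 1
G(15) = mex{0,0,2,3} = 1
G(16) = mex{1,0,3,1} = 2
G_B(16) = 2.
Combined Grundy value = 2 ⊕ 2 = 0.
A winning move leaves total XOR = 0, i.e. changes one component's Grundy value g to g ⊕ X where X is the current total.
Stack A: target g' = 2⊕0 = 2, but every legal move changes the Grundy value (mex property), so 0 moves.
Stack B: target g' = 2⊕0 = 2, but every legal move changes the Grundy value (mex property), so 0 moves.

0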